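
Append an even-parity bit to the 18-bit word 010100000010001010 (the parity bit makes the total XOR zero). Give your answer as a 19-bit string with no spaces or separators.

0101000000100010101

XOR of the 18 data bits: 0⊕1⊕0⊕1⊕0⊕0⊕0⊕0⊕0⊕0⊕1⊕0⊕0⊕0⊕1⊕0⊕1⊕0 = 1
Parity bit = 1 (so all 19 bits XOR to 0).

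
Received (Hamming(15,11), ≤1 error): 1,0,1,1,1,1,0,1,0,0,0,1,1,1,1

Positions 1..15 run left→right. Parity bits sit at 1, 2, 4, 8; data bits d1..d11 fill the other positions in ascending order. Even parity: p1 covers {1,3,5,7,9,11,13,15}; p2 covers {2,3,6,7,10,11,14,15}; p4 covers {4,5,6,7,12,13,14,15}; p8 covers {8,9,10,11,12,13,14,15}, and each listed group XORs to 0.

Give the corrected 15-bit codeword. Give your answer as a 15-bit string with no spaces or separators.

s1 (pos 1,3,5,7,9,11,13,15): 1⊕1⊕1⊕0⊕0⊕0⊕1⊕1 = 1
s2 (pos 2,3,6,7,10,11,14,15): 0⊕1⊕1⊕0⊕0⊕0⊕1⊕1 = 0
s4 (pos 4,5,6,7,12,13,14,15): 1⊕1⊕1⊕0⊕1⊕1⊕1⊕1 = 1
s8 (pos 8,9,10,11,12,13,14,15): 1⊕0⊕0⊕0⊕1⊕1⊕1⊕1 = 1
Syndrome s8…s1 = 1101 → error at position 13.
Flip position 13: 101111010001111 → 101111010001011

101111010001011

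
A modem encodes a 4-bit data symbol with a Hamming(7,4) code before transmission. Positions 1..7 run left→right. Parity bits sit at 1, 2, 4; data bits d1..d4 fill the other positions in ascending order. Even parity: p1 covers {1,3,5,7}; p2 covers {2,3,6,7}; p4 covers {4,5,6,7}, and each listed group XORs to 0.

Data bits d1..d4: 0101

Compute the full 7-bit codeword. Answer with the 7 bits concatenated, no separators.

0100101

Place data at non-parity positions: p1 p2 0 p4 1 0 1
p1 (pos 1,3,5,7): XOR of data positions = 0⊕1⊕1 = 0
p2 (pos 2,3,6,7): XOR of data positions = 0⊕0⊕1 = 1
p4 (pos 4,5,6,7): XOR of data positions = 1⊕0⊕1 = 0
Codeword: 0100101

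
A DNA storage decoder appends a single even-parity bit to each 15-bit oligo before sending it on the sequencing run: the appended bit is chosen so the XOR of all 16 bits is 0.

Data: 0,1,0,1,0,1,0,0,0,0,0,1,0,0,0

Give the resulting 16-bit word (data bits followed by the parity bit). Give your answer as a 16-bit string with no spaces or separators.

XOR of the 15 data bits: 0⊕1⊕0⊕1⊕0⊕1⊕0⊕0⊕0⊕0⊕0⊕1⊕0⊕0⊕0 = 0
Parity bit = 0 (so all 16 bits XOR to 0).

0101010000010000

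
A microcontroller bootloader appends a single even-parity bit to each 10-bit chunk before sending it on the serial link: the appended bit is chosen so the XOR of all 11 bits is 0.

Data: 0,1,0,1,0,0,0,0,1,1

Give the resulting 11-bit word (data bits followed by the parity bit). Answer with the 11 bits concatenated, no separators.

XOR of the 10 data bits: 0⊕1⊕0⊕1⊕0⊕0⊕0⊕0⊕1⊕1 = 0
Parity bit = 0 (so all 11 bits XOR to 0).

01010000110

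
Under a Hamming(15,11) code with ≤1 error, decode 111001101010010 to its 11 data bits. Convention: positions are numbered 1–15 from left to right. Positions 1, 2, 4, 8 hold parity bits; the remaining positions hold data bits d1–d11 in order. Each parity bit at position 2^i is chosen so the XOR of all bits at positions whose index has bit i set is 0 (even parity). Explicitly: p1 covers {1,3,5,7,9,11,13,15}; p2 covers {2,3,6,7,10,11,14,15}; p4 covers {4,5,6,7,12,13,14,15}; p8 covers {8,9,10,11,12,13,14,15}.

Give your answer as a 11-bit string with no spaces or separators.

s1 (pos 1,3,5,7,9,11,13,15): 1⊕1⊕0⊕1⊕1⊕1⊕0⊕0 = 1
s2 (pos 2,3,6,7,10,11,14,15): 1⊕1⊕1⊕1⊕0⊕1⊕1⊕0 = 0
s4 (pos 4,5,6,7,12,13,14,15): 0⊕0⊕1⊕1⊕0⊕0⊕1⊕0 = 1
s8 (pos 8,9,10,11,12,13,14,15): 0⊕1⊕0⊕1⊕0⊕0⊕1⊕0 = 1
Syndrome s8…s1 = 1101 → error at position 13.
Flip position 13: 111001101010010 → 111001101010110
Read data bits from positions 3,5,6,7,9,10,11,12,13,14,15: 10111010110

10111010110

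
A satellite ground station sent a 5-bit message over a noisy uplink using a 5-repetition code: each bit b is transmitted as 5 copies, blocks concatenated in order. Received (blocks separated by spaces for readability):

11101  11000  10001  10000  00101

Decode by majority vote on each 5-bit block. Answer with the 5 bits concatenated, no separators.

Block 1 (11101): 4 ones → 1
Block 2 (11000): 2 ones → 0
Block 3 (10001): 2 ones → 0
Block 4 (10000): 1 one → 0
Block 5 (00101): 2 ones → 0

10000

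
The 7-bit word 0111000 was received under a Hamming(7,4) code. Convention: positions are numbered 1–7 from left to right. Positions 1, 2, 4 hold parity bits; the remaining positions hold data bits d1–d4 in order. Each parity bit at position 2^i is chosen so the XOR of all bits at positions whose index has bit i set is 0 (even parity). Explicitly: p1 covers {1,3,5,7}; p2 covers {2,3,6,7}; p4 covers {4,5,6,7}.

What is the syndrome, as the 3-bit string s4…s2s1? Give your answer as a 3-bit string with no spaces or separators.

s1 (pos 1,3,5,7): 0⊕1⊕0⊕0 = 1
s2 (pos 2,3,6,7): 1⊕1⊕0⊕0 = 0
s4 (pos 4,5,6,7): 1⊕0⊕0⊕0 = 1
Syndrome s4…s1 = 101 → error at position 5.

101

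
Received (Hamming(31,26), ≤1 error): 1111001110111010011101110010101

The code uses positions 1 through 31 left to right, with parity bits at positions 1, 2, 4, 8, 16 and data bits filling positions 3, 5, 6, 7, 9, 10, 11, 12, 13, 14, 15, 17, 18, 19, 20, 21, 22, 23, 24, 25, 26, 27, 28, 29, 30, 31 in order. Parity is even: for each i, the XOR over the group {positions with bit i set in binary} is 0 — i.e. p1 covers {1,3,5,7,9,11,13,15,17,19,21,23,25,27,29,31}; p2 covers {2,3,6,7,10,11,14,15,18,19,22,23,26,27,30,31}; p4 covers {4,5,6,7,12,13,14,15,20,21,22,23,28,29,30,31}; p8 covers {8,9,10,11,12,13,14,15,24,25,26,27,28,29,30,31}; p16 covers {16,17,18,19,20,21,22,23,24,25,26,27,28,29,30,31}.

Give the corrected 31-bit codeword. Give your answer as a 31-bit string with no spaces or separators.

s1 (pos 1,3,5,7,9,11,13,15,17,19,21,23,25,27,29,31): 1⊕1⊕0⊕1⊕1⊕1⊕1⊕1⊕0⊕1⊕0⊕1⊕0⊕1⊕1⊕1 = 0
s2 (pos 2,3,6,7,10,11,14,15,18,19,22,23,26,27,30,31): 1⊕1⊕0⊕1⊕0⊕1⊕0⊕1⊕1⊕1⊕1⊕1⊕0⊕1⊕0⊕1 = 1
s4 (pos 4,5,6,7,12,13,14,15,20,21,22,23,28,29,30,31): 1⊕0⊕0⊕1⊕1⊕1⊕0⊕1⊕1⊕0⊕1⊕1⊕0⊕1⊕0⊕1 = 0
s8 (pos 8,9,10,11,12,13,14,15,24,25,26,27,28,29,30,31): 1⊕1⊕0⊕1⊕1⊕1⊕0⊕1⊕1⊕0⊕0⊕1⊕0⊕1⊕0⊕1 = 0
s16 (pos 16,17,18,19,20,21,22,23,24,25,26,27,28,29,30,31): 0⊕0⊕1⊕1⊕1⊕0⊕1⊕1⊕1⊕0⊕0⊕1⊕0⊕1⊕0⊕1 = 1
Syndrome s16…s1 = 10010 → error at position 18.
Flip position 18: 1111001110111010011101110010101 → 1111001110111010001101110010101

1111001110111010001101110010101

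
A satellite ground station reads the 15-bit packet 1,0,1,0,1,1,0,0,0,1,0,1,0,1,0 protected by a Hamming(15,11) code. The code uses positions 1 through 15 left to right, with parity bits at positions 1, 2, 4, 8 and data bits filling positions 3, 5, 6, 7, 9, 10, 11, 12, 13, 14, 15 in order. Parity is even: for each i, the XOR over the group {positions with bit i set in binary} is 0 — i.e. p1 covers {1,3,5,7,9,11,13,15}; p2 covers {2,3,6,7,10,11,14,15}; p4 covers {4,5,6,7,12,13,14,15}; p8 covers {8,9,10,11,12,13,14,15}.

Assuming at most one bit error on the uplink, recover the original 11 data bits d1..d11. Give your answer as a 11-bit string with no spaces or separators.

s1 (pos 1,3,5,7,9,11,13,15): 1⊕1⊕1⊕0⊕0⊕0⊕0⊕0 = 1
s2 (pos 2,3,6,7,10,11,14,15): 0⊕1⊕1⊕0⊕1⊕0⊕1⊕0 = 0
s4 (pos 4,5,6,7,12,13,14,15): 0⊕1⊕1⊕0⊕1⊕0⊕1⊕0 = 0
s8 (pos 8,9,10,11,12,13,14,15): 0⊕0⊕1⊕0⊕1⊕0⊕1⊕0 = 1
Syndrome s8…s1 = 1001 → error at position 9.
Flip position 9: 101011000101010 → 101011001101010
Read data bits from positions 3,5,6,7,9,10,11,12,13,14,15: 11101101010

11101101010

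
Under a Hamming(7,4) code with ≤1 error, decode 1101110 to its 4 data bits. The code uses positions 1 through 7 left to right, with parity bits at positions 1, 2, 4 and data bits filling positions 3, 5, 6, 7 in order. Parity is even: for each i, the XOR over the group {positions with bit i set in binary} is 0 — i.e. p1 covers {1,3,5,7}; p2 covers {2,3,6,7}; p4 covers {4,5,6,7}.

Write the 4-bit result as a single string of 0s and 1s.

s1 (pos 1,3,5,7): 1⊕0⊕1⊕0 = 0
s2 (pos 2,3,6,7): 1⊕0⊕1⊕0 = 0
s4 (pos 4,5,6,7): 1⊕1⊕1⊕0 = 1
Syndrome s4…s1 = 100 → error at position 4.
Flip position 4: 1101110 → 1100110
Read data bits from positions 3,5,6,7: 0110

0110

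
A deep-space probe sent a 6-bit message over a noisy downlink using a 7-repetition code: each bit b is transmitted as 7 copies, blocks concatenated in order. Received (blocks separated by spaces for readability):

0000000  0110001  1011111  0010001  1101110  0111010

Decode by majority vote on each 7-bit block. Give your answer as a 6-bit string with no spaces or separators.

Block 1 (0000000): 0 ones → 0
Block 2 (0110001): 3 ones → 0
Block 3 (1011111): 6 ones → 1
Block 4 (0010001): 2 ones → 0
Block 5 (1101110): 5 ones → 1
Block 6 (0111010): 4 ones → 1

001011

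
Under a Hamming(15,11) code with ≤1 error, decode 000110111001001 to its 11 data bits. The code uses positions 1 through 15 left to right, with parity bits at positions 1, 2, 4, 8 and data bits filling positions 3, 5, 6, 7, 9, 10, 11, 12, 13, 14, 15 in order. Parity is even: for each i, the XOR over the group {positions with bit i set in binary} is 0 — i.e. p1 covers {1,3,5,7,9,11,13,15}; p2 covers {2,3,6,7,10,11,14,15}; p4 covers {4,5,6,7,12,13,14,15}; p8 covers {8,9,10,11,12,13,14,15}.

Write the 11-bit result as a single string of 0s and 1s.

01011001001

s1 (pos 1,3,5,7,9,11,13,15): 0⊕0⊕1⊕1⊕1⊕0⊕0⊕1 = 0
s2 (pos 2,3,6,7,10,11,14,15): 0⊕0⊕0⊕1⊕0⊕0⊕0⊕1 = 0
s4 (pos 4,5,6,7,12,13,14,15): 1⊕1⊕0⊕1⊕1⊕0⊕0⊕1 = 1
s8 (pos 8,9,10,11,12,13,14,15): 1⊕1⊕0⊕0⊕1⊕0⊕0⊕1 = 0
Syndrome s8…s1 = 0100 → error at position 4.
Flip position 4: 000110111001001 → 000010111001001
Read data bits from positions 3,5,6,7,9,10,11,12,13,14,15: 01011001001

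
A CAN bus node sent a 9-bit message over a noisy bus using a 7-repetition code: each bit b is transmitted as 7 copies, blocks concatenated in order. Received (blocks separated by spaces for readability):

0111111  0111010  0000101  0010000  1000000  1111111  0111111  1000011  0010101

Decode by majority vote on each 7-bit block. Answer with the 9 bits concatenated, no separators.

110001100

Block 1 (0111111): 6 ones → 1
Block 2 (0111010): 4 ones → 1
Block 3 (0000101): 2 ones → 0
Block 4 (0010000): 1 one → 0
Block 5 (1000000): 1 one → 0
Block 6 (1111111): 7 ones → 1
Block 7 (0111111): 6 ones → 1
Block 8 (1000011): 3 ones → 0
Block 9 (0010101): 3 ones → 0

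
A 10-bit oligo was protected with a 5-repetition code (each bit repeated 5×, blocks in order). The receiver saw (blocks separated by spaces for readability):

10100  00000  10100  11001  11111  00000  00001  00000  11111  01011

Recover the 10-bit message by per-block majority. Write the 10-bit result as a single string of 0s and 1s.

Block 1 (10100): 2 ones → 0
Block 2 (00000): 0 ones → 0
Block 3 (10100): 2 ones → 0
Block 4 (11001): 3 ones → 1
Block 5 (11111): 5 ones → 1
Block 6 (00000): 0 ones → 0
Block 7 (00001): 1 one → 0
Block 8 (00000): 0 ones → 0
Block 9 (11111): 5 ones → 1
Block 10 (01011): 3 ones → 1

0001100011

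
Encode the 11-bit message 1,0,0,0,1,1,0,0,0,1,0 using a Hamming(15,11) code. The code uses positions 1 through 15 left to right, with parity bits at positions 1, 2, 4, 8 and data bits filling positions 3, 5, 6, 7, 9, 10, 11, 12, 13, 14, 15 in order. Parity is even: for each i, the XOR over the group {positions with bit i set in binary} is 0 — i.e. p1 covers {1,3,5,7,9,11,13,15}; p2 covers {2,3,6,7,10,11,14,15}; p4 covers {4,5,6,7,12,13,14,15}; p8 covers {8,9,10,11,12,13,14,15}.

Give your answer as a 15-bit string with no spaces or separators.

Place data at non-parity positions: p1 p2 1 p4 0 0 0 p8 1 1 0 0 0 1 0
p1 (pos 1,3,5,7,9,11,13,15): XOR of data positions = 1⊕0⊕0⊕1⊕0⊕0⊕0 = 0
p2 (pos 2,3,6,7,10,11,14,15): XOR of data positions = 1⊕0⊕0⊕1⊕0⊕1⊕0 = 1
p4 (pos 4,5,6,7,12,13,14,15): XOR of data positions = 0⊕0⊕0⊕0⊕0⊕1⊕0 = 1
p8 (pos 8,9,10,11,12,13,14,15): XOR of data positions = 1⊕1⊕0⊕0⊕0⊕1⊕0 = 1
Codeword: 011100011100010

011100011100010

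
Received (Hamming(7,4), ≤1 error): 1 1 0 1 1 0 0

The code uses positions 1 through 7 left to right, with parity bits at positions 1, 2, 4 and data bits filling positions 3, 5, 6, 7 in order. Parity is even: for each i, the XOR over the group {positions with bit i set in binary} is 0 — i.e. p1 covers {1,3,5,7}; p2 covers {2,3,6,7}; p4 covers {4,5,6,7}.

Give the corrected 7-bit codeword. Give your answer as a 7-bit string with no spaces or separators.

1001100

s1 (pos 1,3,5,7): 1⊕0⊕1⊕0 = 0
s2 (pos 2,3,6,7): 1⊕0⊕0⊕0 = 1
s4 (pos 4,5,6,7): 1⊕1⊕0⊕0 = 0
Syndrome s4…s1 = 010 → error at position 2.
Flip position 2: 1101100 → 1001100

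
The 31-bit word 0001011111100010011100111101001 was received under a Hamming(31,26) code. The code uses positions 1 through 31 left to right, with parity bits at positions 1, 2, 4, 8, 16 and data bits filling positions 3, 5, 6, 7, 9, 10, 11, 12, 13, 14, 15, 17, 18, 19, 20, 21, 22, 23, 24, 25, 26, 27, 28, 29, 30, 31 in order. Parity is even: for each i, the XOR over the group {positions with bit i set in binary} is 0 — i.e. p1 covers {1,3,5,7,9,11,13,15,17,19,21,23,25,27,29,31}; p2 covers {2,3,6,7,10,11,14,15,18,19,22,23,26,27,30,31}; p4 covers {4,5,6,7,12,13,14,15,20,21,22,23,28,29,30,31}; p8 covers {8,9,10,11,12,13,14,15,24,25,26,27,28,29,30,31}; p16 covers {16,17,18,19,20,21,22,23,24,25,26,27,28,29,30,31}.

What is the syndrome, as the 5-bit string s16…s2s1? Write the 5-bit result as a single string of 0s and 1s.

10000

s1 (pos 1,3,5,7,9,11,13,15,17,19,21,23,25,27,29,31): 0⊕0⊕0⊕1⊕1⊕1⊕0⊕1⊕0⊕1⊕0⊕1⊕1⊕0⊕0⊕1 = 0
s2 (pos 2,3,6,7,10,11,14,15,18,19,22,23,26,27,30,31): 0⊕0⊕1⊕1⊕1⊕1⊕0⊕1⊕1⊕1⊕0⊕1⊕1⊕0⊕0⊕1 = 0
s4 (pos 4,5,6,7,12,13,14,15,20,21,22,23,28,29,30,31): 1⊕0⊕1⊕1⊕0⊕0⊕0⊕1⊕1⊕0⊕0⊕1⊕1⊕0⊕0⊕1 = 0
s8 (pos 8,9,10,11,12,13,14,15,24,25,26,27,28,29,30,31): 1⊕1⊕1⊕1⊕0⊕0⊕0⊕1⊕1⊕1⊕1⊕0⊕1⊕0⊕0⊕1 = 0
s16 (pos 16,17,18,19,20,21,22,23,24,25,26,27,28,29,30,31): 0⊕0⊕1⊕1⊕1⊕0⊕0⊕1⊕1⊕1⊕1⊕0⊕1⊕0⊕0⊕1 = 1
Syndrome s16…s1 = 10000 → error at position 16.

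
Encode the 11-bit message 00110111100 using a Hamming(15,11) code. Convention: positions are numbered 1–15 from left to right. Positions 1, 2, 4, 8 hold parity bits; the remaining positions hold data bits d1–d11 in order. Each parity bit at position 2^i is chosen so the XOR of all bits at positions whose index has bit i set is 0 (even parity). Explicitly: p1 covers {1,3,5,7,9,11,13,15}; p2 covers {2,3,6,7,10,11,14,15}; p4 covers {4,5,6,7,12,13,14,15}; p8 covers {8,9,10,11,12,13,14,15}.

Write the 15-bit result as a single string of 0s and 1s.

Place data at non-parity positions: p1 p2 0 p4 0 1 1 p8 0 1 1 1 1 0 0
p1 (pos 1,3,5,7,9,11,13,15): XOR of data positions = 0⊕0⊕1⊕0⊕1⊕1⊕0 = 1
p2 (pos 2,3,6,7,10,11,14,15): XOR of data positions = 0⊕1⊕1⊕1⊕1⊕0⊕0 = 0
p4 (pos 4,5,6,7,12,13,14,15): XOR of data positions = 0⊕1⊕1⊕1⊕1⊕0⊕0 = 0
p8 (pos 8,9,10,11,12,13,14,15): XOR of data positions = 0⊕1⊕1⊕1⊕1⊕0⊕0 = 0
Codeword: 100001100111100

100001100111100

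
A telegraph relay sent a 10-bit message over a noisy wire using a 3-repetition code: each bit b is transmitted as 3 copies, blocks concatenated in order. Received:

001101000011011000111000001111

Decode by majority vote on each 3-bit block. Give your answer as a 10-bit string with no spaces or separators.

Block 1 (001): 1 one → 0
Block 2 (101): 2 ones → 1
Block 3 (000): 0 ones → 0
Block 4 (011): 2 ones → 1
Block 5 (011): 2 ones → 1
Block 6 (000): 0 ones → 0
Block 7 (111): 3 ones → 1
Block 8 (000): 0 ones → 0
Block 9 (001): 1 one → 0
Block 10 (111): 3 ones → 1

0101101001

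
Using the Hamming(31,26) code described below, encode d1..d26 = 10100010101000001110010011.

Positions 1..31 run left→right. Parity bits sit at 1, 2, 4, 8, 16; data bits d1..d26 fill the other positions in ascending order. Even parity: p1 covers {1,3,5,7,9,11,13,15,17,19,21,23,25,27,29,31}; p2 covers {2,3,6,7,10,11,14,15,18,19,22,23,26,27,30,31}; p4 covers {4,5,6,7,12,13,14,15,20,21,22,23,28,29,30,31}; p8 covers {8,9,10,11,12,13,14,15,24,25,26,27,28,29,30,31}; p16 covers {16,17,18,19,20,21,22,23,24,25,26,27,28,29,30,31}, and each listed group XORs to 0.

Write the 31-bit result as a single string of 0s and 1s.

1111010100101010000001110010011

Place data at non-parity positions: p1 p2 1 p4 0 1 0 p8 0 0 1 0 1 0 1 p16 0 0 0 0 0 1 1 1 0 0 1 0 0 1 1
p1 (pos 1,3,5,7,9,11,13,15,17,19,21,23,25,27,29,31): XOR of data positions = 1⊕0⊕0⊕0⊕1⊕1⊕1⊕0⊕0⊕0⊕1⊕0⊕1⊕0⊕1 = 1
p2 (pos 2,3,6,7,10,11,14,15,18,19,22,23,26,27,30,31): XOR of data positions = 1⊕1⊕0⊕0⊕1⊕0⊕1⊕0⊕0⊕1⊕1⊕0⊕1⊕1⊕1 = 1
p4 (pos 4,5,6,7,12,13,14,15,20,21,22,23,28,29,30,31): XOR of data positions = 0⊕1⊕0⊕0⊕1⊕0⊕1⊕0⊕0⊕1⊕1⊕0⊕0⊕1⊕1 = 1
p8 (pos 8,9,10,11,12,13,14,15,24,25,26,27,28,29,30,31): XOR of data positions = 0⊕0⊕1⊕0⊕1⊕0⊕1⊕1⊕0⊕0⊕1⊕0⊕0⊕1⊕1 = 1
p16 (pos 16,17,18,19,20,21,22,23,24,25,26,27,28,29,30,31): XOR of data positions = 0⊕0⊕0⊕0⊕0⊕1⊕1⊕1⊕0⊕0⊕1⊕0⊕0⊕1⊕1 = 0
Codeword: 1111010100101010000001110010011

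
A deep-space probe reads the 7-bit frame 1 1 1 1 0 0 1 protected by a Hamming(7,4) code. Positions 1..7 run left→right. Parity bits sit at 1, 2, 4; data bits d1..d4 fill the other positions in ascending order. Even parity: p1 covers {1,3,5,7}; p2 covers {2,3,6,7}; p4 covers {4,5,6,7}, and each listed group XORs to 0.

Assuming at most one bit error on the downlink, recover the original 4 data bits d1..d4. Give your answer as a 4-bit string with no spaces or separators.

0001

s1 (pos 1,3,5,7): 1⊕1⊕0⊕1 = 1
s2 (pos 2,3,6,7): 1⊕1⊕0⊕1 = 1
s4 (pos 4,5,6,7): 1⊕0⊕0⊕1 = 0
Syndrome s4…s1 = 011 → error at position 3.
Flip position 3: 1111001 → 1101001
Read data bits from positions 3,5,6,7: 0001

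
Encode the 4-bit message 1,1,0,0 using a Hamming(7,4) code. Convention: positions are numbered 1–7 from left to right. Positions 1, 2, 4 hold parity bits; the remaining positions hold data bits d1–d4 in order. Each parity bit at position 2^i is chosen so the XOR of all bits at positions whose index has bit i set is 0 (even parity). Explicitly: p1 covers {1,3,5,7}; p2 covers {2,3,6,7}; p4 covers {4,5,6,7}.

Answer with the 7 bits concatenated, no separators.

Place data at non-parity positions: p1 p2 1 p4 1 0 0
p1 (pos 1,3,5,7): XOR of data positions = 1⊕1⊕0 = 0
p2 (pos 2,3,6,7): XOR of data positions = 1⊕0⊕0 = 1
p4 (pos 4,5,6,7): XOR of data positions = 1⊕0⊕0 = 1
Codeword: 0111100

0111100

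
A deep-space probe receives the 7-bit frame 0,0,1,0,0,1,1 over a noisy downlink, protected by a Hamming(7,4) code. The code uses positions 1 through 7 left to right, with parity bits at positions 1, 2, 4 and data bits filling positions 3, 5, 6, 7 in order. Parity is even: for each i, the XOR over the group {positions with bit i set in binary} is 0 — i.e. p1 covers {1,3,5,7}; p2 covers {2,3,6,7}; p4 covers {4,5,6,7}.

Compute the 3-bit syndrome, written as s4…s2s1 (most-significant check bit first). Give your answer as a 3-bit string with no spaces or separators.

010

s1 (pos 1,3,5,7): 0⊕1⊕0⊕1 = 0
s2 (pos 2,3,6,7): 0⊕1⊕1⊕1 = 1
s4 (pos 4,5,6,7): 0⊕0⊕1⊕1 = 0
Syndrome s4…s1 = 010 → error at position 2.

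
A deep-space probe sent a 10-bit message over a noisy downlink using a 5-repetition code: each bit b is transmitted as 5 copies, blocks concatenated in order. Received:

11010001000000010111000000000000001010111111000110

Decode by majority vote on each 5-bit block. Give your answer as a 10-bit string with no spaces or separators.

Block 1 (11010): 3 ones → 1
Block 2 (00100): 1 one → 0
Block 3 (00000): 0 ones → 0
Block 4 (10111): 4 ones → 1
Block 5 (00000): 0 ones → 0
Block 6 (00000): 0 ones → 0
Block 7 (00001): 1 one → 0
Block 8 (01011): 3 ones → 1
Block 9 (11110): 4 ones → 1
Block 10 (00110): 2 ones → 0

1001000110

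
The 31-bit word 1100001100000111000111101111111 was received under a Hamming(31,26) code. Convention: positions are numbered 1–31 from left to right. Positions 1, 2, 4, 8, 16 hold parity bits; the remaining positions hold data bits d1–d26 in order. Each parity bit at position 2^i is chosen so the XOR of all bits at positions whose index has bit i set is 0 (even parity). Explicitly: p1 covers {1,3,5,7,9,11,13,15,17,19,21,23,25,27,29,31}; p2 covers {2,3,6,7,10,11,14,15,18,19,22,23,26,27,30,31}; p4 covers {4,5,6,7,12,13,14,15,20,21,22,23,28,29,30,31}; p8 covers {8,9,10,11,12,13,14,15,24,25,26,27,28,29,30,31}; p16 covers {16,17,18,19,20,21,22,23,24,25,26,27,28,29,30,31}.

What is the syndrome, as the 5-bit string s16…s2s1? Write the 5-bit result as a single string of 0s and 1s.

00101

s1 (pos 1,3,5,7,9,11,13,15,17,19,21,23,25,27,29,31): 1⊕0⊕0⊕1⊕0⊕0⊕0⊕1⊕0⊕0⊕1⊕1⊕1⊕1⊕1⊕1 = 1
s2 (pos 2,3,6,7,10,11,14,15,18,19,22,23,26,27,30,31): 1⊕0⊕0⊕1⊕0⊕0⊕1⊕1⊕0⊕0⊕1⊕1⊕1⊕1⊕1⊕1 = 0
s4 (pos 4,5,6,7,12,13,14,15,20,21,22,23,28,29,30,31): 0⊕0⊕0⊕1⊕0⊕0⊕1⊕1⊕1⊕1⊕1⊕1⊕1⊕1⊕1⊕1 = 1
s8 (pos 8,9,10,11,12,13,14,15,24,25,26,27,28,29,30,31): 1⊕0⊕0⊕0⊕0⊕0⊕1⊕1⊕0⊕1⊕1⊕1⊕1⊕1⊕1⊕1 = 0
s16 (pos 16,17,18,19,20,21,22,23,24,25,26,27,28,29,30,31): 1⊕0⊕0⊕0⊕1⊕1⊕1⊕1⊕0⊕1⊕1⊕1⊕1⊕1⊕1⊕1 = 0
Syndrome s16…s1 = 00101 → error at position 5.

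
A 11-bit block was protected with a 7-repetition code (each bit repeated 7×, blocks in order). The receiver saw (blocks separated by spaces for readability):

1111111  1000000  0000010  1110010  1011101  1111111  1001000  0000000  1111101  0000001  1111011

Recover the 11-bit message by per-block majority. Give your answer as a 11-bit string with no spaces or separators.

10011100101

Block 1 (1111111): 7 ones → 1
Block 2 (1000000): 1 one → 0
Block 3 (0000010): 1 one → 0
Block 4 (1110010): 4 ones → 1
Block 5 (1011101): 5 ones → 1
Block 6 (1111111): 7 ones → 1
Block 7 (1001000): 2 ones → 0
Block 8 (0000000): 0 ones → 0
Block 9 (1111101): 6 ones → 1
Block 10 (0000001): 1 one → 0
Block 11 (1111011): 6 ones → 1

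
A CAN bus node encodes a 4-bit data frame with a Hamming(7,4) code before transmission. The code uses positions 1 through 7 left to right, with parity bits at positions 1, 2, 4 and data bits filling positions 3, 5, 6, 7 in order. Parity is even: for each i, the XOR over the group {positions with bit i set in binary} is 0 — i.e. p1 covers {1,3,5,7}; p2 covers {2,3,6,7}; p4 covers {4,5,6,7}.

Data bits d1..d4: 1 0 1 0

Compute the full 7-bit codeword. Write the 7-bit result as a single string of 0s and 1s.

1011010

Place data at non-parity positions: p1 p2 1 p4 0 1 0
p1 (pos 1,3,5,7): XOR of data positions = 1⊕0⊕0 = 1
p2 (pos 2,3,6,7): XOR of data positions = 1⊕1⊕0 = 0
p4 (pos 4,5,6,7): XOR of data positions = 0⊕1⊕0 = 1
Codeword: 1011010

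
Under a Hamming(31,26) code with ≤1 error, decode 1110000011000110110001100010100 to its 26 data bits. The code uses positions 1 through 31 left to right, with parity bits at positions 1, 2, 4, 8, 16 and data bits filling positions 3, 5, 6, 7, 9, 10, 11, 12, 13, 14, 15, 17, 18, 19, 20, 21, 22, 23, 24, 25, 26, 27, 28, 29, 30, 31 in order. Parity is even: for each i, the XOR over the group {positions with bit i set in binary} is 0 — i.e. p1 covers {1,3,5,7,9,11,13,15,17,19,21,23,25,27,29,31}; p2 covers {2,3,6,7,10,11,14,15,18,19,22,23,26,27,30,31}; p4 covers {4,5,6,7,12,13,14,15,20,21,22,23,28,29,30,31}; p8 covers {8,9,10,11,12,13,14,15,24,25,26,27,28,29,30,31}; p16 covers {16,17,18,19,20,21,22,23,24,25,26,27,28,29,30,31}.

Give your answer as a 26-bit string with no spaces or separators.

s1 (pos 1,3,5,7,9,11,13,15,17,19,21,23,25,27,29,31): 1⊕1⊕0⊕0⊕1⊕0⊕0⊕1⊕1⊕0⊕0⊕1⊕0⊕1⊕1⊕0 = 0
s2 (pos 2,3,6,7,10,11,14,15,18,19,22,23,26,27,30,31): 1⊕1⊕0⊕0⊕1⊕0⊕1⊕1⊕1⊕0⊕1⊕1⊕0⊕1⊕0⊕0 = 1
s4 (pos 4,5,6,7,12,13,14,15,20,21,22,23,28,29,30,31): 0⊕0⊕0⊕0⊕0⊕0⊕1⊕1⊕0⊕0⊕1⊕1⊕0⊕1⊕0⊕0 = 1
s8 (pos 8,9,10,11,12,13,14,15,24,25,26,27,28,29,30,31): 0⊕1⊕1⊕0⊕0⊕0⊕1⊕1⊕0⊕0⊕0⊕1⊕0⊕1⊕0⊕0 = 0
s16 (pos 16,17,18,19,20,21,22,23,24,25,26,27,28,29,30,31): 0⊕1⊕1⊕0⊕0⊕0⊕1⊕1⊕0⊕0⊕0⊕1⊕0⊕1⊕0⊕0 = 0
Syndrome s16…s1 = 00110 → error at position 6.
Flip position 6: 1110000011000110110001100010100 → 1110010011000110110001100010100
Read data bits from positions 3,5,6,7,9,10,11,12,13,14,15,17,18,19,20,21,22,23,24,25,26,27,28,29,30,31: 10101100011110001100010100

10101100011110001100010100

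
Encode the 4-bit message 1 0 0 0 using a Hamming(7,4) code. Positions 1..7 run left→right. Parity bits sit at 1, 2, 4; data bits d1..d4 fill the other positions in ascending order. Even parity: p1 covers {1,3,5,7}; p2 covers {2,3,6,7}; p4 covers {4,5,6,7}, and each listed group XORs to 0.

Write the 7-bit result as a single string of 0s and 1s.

Place data at non-parity positions: p1 p2 1 p4 0 0 0
p1 (pos 1,3,5,7): XOR of data positions = 1⊕0⊕0 = 1
p2 (pos 2,3,6,7): XOR of data positions = 1⊕0⊕0 = 1
p4 (pos 4,5,6,7): XOR of data positions = 0⊕0⊕0 = 0
Codeword: 1110000

1110000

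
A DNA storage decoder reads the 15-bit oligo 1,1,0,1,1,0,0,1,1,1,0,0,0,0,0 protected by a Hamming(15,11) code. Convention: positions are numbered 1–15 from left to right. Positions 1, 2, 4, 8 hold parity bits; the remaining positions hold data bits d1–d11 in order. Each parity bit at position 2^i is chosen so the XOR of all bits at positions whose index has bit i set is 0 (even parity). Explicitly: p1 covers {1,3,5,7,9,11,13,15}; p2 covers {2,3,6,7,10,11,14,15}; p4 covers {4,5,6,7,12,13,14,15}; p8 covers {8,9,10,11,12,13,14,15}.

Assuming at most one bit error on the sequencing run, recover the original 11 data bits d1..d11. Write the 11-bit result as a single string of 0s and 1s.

s1 (pos 1,3,5,7,9,11,13,15): 1⊕0⊕1⊕0⊕1⊕0⊕0⊕0 = 1
s2 (pos 2,3,6,7,10,11,14,15): 1⊕0⊕0⊕0⊕1⊕0⊕0⊕0 = 0
s4 (pos 4,5,6,7,12,13,14,15): 1⊕1⊕0⊕0⊕0⊕0⊕0⊕0 = 0
s8 (pos 8,9,10,11,12,13,14,15): 1⊕1⊕1⊕0⊕0⊕0⊕0⊕0 = 1
Syndrome s8…s1 = 1001 → error at position 9.
Flip position 9: 110110011100000 → 110110010100000
Read data bits from positions 3,5,6,7,9,10,11,12,13,14,15: 01000100000

01000100000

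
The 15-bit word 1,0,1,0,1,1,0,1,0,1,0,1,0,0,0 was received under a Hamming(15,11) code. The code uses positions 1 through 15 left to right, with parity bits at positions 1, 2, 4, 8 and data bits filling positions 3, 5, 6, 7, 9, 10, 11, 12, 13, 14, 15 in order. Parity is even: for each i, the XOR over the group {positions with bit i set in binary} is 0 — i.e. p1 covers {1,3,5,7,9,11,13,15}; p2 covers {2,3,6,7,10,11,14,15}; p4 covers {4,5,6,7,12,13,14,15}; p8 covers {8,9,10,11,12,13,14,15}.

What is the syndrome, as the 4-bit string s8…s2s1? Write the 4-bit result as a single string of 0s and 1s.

s1 (pos 1,3,5,7,9,11,13,15): 1⊕1⊕1⊕0⊕0⊕0⊕0⊕0 = 1
s2 (pos 2,3,6,7,10,11,14,15): 0⊕1⊕1⊕0⊕1⊕0⊕0⊕0 = 1
s4 (pos 4,5,6,7,12,13,14,15): 0⊕1⊕1⊕0⊕1⊕0⊕0⊕0 = 1
s8 (pos 8,9,10,11,12,13,14,15): 1⊕0⊕1⊕0⊕1⊕0⊕0⊕0 = 1
Syndrome s8…s1 = 1111 → error at position 15.

1111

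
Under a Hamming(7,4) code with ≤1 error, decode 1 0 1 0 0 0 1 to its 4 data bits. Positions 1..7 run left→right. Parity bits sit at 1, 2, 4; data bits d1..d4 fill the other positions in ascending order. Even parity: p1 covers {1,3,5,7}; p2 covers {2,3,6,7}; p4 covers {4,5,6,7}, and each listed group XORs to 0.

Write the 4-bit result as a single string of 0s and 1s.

1101

s1 (pos 1,3,5,7): 1⊕1⊕0⊕1 = 1
s2 (pos 2,3,6,7): 0⊕1⊕0⊕1 = 0
s4 (pos 4,5,6,7): 0⊕0⊕0⊕1 = 1
Syndrome s4…s1 = 101 → error at position 5.
Flip position 5: 1010001 → 1010101
Read data bits from positions 3,5,6,7: 1101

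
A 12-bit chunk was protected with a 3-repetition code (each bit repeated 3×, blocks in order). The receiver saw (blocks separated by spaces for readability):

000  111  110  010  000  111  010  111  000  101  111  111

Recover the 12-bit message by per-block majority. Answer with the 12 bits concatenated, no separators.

Block 1 (000): 0 ones → 0
Block 2 (111): 3 ones → 1
Block 3 (110): 2 ones → 1
Block 4 (010): 1 one → 0
Block 5 (000): 0 ones → 0
Block 6 (111): 3 ones → 1
Block 7 (010): 1 one → 0
Block 8 (111): 3 ones → 1
Block 9 (000): 0 ones → 0
Block 10 (101): 2 ones → 1
Block 11 (111): 3 ones → 1
Block 12 (111): 3 ones → 1

011001010111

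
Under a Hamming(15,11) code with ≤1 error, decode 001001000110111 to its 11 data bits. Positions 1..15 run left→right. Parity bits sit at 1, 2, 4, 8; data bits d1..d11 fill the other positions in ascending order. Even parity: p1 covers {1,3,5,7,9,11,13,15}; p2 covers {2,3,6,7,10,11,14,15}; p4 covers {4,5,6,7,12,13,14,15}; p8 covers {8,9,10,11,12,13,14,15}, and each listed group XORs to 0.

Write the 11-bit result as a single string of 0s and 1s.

s1 (pos 1,3,5,7,9,11,13,15): 0⊕1⊕0⊕0⊕0⊕1⊕1⊕1 = 0
s2 (pos 2,3,6,7,10,11,14,15): 0⊕1⊕1⊕0⊕1⊕1⊕1⊕1 = 0
s4 (pos 4,5,6,7,12,13,14,15): 0⊕0⊕1⊕0⊕0⊕1⊕1⊕1 = 0
s8 (pos 8,9,10,11,12,13,14,15): 0⊕0⊕1⊕1⊕0⊕1⊕1⊕1 = 1
Syndrome s8…s1 = 1000 → error at position 8.
Flip position 8: 001001000110111 → 001001010110111
Read data bits from positions 3,5,6,7,9,10,11,12,13,14,15: 10100110111

10100110111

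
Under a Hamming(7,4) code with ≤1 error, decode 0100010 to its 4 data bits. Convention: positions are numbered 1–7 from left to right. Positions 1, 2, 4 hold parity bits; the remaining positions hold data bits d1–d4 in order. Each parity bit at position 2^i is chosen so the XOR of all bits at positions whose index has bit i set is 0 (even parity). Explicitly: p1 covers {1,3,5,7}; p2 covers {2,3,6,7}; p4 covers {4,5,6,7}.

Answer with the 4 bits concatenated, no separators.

0010

s1 (pos 1,3,5,7): 0⊕0⊕0⊕0 = 0
s2 (pos 2,3,6,7): 1⊕0⊕1⊕0 = 0
s4 (pos 4,5,6,7): 0⊕0⊕1⊕0 = 1
Syndrome s4…s1 = 100 → error at position 4.
Flip position 4: 0100010 → 0101010
Read data bits from positions 3,5,6,7: 0010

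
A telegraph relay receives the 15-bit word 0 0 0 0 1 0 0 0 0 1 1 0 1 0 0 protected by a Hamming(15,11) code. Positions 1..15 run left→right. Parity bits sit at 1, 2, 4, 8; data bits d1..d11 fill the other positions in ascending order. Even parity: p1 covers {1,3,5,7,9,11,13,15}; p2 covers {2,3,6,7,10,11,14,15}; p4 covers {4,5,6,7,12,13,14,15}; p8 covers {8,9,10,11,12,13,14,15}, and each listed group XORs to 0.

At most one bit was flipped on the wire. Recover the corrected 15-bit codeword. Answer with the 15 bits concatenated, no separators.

s1 (pos 1,3,5,7,9,11,13,15): 0⊕0⊕1⊕0⊕0⊕1⊕1⊕0 = 1
s2 (pos 2,3,6,7,10,11,14,15): 0⊕0⊕0⊕0⊕1⊕1⊕0⊕0 = 0
s4 (pos 4,5,6,7,12,13,14,15): 0⊕1⊕0⊕0⊕0⊕1⊕0⊕0 = 0
s8 (pos 8,9,10,11,12,13,14,15): 0⊕0⊕1⊕1⊕0⊕1⊕0⊕0 = 1
Syndrome s8…s1 = 1001 → error at position 9.
Flip position 9: 000010000110100 → 000010001110100

000010001110100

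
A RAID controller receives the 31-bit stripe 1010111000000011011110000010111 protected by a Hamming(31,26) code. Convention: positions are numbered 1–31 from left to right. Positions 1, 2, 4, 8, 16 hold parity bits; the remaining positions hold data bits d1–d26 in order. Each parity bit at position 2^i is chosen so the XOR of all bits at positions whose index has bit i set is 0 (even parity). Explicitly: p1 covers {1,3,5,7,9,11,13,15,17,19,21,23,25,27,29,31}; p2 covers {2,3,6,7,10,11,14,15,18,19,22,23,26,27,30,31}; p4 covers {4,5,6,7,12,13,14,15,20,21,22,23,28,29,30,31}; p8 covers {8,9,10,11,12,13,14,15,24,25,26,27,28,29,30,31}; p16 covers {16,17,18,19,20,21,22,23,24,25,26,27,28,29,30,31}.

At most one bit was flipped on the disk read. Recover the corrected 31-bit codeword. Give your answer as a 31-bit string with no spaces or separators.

s1 (pos 1,3,5,7,9,11,13,15,17,19,21,23,25,27,29,31): 1⊕1⊕1⊕1⊕0⊕0⊕0⊕1⊕0⊕1⊕1⊕0⊕0⊕1⊕1⊕1 = 0
s2 (pos 2,3,6,7,10,11,14,15,18,19,22,23,26,27,30,31): 0⊕1⊕1⊕1⊕0⊕0⊕0⊕1⊕1⊕1⊕0⊕0⊕0⊕1⊕1⊕1 = 1
s4 (pos 4,5,6,7,12,13,14,15,20,21,22,23,28,29,30,31): 0⊕1⊕1⊕1⊕0⊕0⊕0⊕1⊕1⊕1⊕0⊕0⊕0⊕1⊕1⊕1 = 1
s8 (pos 8,9,10,11,12,13,14,15,24,25,26,27,28,29,30,31): 0⊕0⊕0⊕0⊕0⊕0⊕0⊕1⊕0⊕0⊕0⊕1⊕0⊕1⊕1⊕1 = 1
s16 (pos 16,17,18,19,20,21,22,23,24,25,26,27,28,29,30,31): 1⊕0⊕1⊕1⊕1⊕1⊕0⊕0⊕0⊕0⊕0⊕1⊕0⊕1⊕1⊕1 = 1
Syndrome s16…s1 = 11110 → error at position 30.
Flip position 30: 1010111000000011011110000010111 → 1010111000000011011110000010101

1010111000000011011110000010101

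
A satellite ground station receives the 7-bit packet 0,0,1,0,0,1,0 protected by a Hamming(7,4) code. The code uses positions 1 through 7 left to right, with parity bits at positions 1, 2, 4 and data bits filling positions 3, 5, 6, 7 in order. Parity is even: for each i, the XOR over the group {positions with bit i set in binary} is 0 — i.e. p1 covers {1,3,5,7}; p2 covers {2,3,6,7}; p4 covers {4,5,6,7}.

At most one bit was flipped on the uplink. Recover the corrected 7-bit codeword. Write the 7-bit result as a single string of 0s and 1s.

0010110

s1 (pos 1,3,5,7): 0⊕1⊕0⊕0 = 1
s2 (pos 2,3,6,7): 0⊕1⊕1⊕0 = 0
s4 (pos 4,5,6,7): 0⊕0⊕1⊕0 = 1
Syndrome s4…s1 = 101 → error at position 5.
Flip position 5: 0010010 → 0010110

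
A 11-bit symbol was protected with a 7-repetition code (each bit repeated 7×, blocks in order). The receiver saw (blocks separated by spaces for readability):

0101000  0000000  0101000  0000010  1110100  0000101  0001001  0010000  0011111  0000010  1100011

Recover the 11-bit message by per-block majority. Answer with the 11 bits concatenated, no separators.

00001000101

Block 1 (0101000): 2 ones → 0
Block 2 (0000000): 0 ones → 0
Block 3 (0101000): 2 ones → 0
Block 4 (0000010): 1 one → 0
Block 5 (1110100): 4 ones → 1
Block 6 (0000101): 2 ones → 0
Block 7 (0001001): 2 ones → 0
Block 8 (0010000): 1 one → 0
Block 9 (0011111): 5 ones → 1
Block 10 (0000010): 1 one → 0
Block 11 (1100011): 4 ones → 1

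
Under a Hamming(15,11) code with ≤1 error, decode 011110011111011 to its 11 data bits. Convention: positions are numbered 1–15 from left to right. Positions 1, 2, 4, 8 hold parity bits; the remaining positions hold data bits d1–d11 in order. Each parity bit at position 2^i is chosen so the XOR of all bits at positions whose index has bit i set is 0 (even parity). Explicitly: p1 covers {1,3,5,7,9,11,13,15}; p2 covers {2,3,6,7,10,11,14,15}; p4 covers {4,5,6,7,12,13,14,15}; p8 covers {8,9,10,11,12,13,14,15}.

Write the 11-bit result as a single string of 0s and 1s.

11001111111

s1 (pos 1,3,5,7,9,11,13,15): 0⊕1⊕1⊕0⊕1⊕1⊕0⊕1 = 1
s2 (pos 2,3,6,7,10,11,14,15): 1⊕1⊕0⊕0⊕1⊕1⊕1⊕1 = 0
s4 (pos 4,5,6,7,12,13,14,15): 1⊕1⊕0⊕0⊕1⊕0⊕1⊕1 = 1
s8 (pos 8,9,10,11,12,13,14,15): 1⊕1⊕1⊕1⊕1⊕0⊕1⊕1 = 1
Syndrome s8…s1 = 1101 → error at position 13.
Flip position 13: 011110011111011 → 011110011111111
Read data bits from positions 3,5,6,7,9,10,11,12,13,14,15: 11001111111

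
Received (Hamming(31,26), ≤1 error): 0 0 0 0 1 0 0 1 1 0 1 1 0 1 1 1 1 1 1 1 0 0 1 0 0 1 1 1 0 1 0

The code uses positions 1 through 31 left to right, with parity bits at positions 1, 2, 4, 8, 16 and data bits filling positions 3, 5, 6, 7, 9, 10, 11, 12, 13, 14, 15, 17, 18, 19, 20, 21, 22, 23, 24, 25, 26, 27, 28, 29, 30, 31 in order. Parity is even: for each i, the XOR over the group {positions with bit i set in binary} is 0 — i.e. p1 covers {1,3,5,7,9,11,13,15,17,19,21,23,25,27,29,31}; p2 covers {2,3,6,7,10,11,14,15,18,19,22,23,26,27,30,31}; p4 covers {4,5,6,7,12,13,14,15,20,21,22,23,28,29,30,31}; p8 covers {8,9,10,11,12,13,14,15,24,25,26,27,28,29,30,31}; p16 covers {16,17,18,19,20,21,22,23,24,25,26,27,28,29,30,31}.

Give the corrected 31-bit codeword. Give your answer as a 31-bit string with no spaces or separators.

s1 (pos 1,3,5,7,9,11,13,15,17,19,21,23,25,27,29,31): 0⊕0⊕1⊕0⊕1⊕1⊕0⊕1⊕1⊕1⊕0⊕1⊕0⊕1⊕0⊕0 = 0
s2 (pos 2,3,6,7,10,11,14,15,18,19,22,23,26,27,30,31): 0⊕0⊕0⊕0⊕0⊕1⊕1⊕1⊕1⊕1⊕0⊕1⊕1⊕1⊕1⊕0 = 1
s4 (pos 4,5,6,7,12,13,14,15,20,21,22,23,28,29,30,31): 0⊕1⊕0⊕0⊕1⊕0⊕1⊕1⊕1⊕0⊕0⊕1⊕1⊕0⊕1⊕0 = 0
s8 (pos 8,9,10,11,12,13,14,15,24,25,26,27,28,29,30,31): 1⊕1⊕0⊕1⊕1⊕0⊕1⊕1⊕0⊕0⊕1⊕1⊕1⊕0⊕1⊕0 = 0
s16 (pos 16,17,18,19,20,21,22,23,24,25,26,27,28,29,30,31): 1⊕1⊕1⊕1⊕1⊕0⊕0⊕1⊕0⊕0⊕1⊕1⊕1⊕0⊕1⊕0 = 0
Syndrome s16…s1 = 00010 → error at position 2.
Flip position 2: 0000100110110111111100100111010 → 0100100110110111111100100111010

0100100110110111111100100111010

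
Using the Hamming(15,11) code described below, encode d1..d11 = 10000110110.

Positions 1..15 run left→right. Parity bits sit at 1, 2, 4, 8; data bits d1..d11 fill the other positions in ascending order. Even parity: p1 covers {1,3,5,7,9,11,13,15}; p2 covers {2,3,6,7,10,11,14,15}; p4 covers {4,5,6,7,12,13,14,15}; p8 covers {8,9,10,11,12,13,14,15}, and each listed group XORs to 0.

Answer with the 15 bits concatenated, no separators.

Place data at non-parity positions: p1 p2 1 p4 0 0 0 p8 0 1 1 0 1 1 0
p1 (pos 1,3,5,7,9,11,13,15): XOR of data positions = 1⊕0⊕0⊕0⊕1⊕1⊕0 = 1
p2 (pos 2,3,6,7,10,11,14,15): XOR of data positions = 1⊕0⊕0⊕1⊕1⊕1⊕0 = 0
p4 (pos 4,5,6,7,12,13,14,15): XOR of data positions = 0⊕0⊕0⊕0⊕1⊕1⊕0 = 0
p8 (pos 8,9,10,11,12,13,14,15): XOR of data positions = 0⊕1⊕1⊕0⊕1⊕1⊕0 = 0
Codeword: 101000000110110

101000000110110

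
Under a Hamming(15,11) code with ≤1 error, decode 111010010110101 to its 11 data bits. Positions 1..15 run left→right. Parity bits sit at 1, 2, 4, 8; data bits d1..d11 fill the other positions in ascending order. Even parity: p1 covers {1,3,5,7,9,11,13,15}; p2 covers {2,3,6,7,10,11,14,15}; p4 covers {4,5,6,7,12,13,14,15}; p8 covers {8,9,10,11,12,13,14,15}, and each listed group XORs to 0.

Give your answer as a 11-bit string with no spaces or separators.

11000110111

s1 (pos 1,3,5,7,9,11,13,15): 1⊕1⊕1⊕0⊕0⊕1⊕1⊕1 = 0
s2 (pos 2,3,6,7,10,11,14,15): 1⊕1⊕0⊕0⊕1⊕1⊕0⊕1 = 1
s4 (pos 4,5,6,7,12,13,14,15): 0⊕1⊕0⊕0⊕0⊕1⊕0⊕1 = 1
s8 (pos 8,9,10,11,12,13,14,15): 1⊕0⊕1⊕1⊕0⊕1⊕0⊕1 = 1
Syndrome s8…s1 = 1110 → error at position 14.
Flip position 14: 111010010110101 → 111010010110111
Read data bits from positions 3,5,6,7,9,10,11,12,13,14,15: 11000110111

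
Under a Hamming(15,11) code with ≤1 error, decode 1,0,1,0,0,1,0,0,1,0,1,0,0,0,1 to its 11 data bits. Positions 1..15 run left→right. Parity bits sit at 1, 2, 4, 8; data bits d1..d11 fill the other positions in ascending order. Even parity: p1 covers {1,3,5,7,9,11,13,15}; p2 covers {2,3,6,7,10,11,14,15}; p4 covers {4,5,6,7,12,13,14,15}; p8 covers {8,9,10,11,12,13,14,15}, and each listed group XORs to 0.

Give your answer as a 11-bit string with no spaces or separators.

s1 (pos 1,3,5,7,9,11,13,15): 1⊕1⊕0⊕0⊕1⊕1⊕0⊕1 = 1
s2 (pos 2,3,6,7,10,11,14,15): 0⊕1⊕1⊕0⊕0⊕1⊕0⊕1 = 0
s4 (pos 4,5,6,7,12,13,14,15): 0⊕0⊕1⊕0⊕0⊕0⊕0⊕1 = 0
s8 (pos 8,9,10,11,12,13,14,15): 0⊕1⊕0⊕1⊕0⊕0⊕0⊕1 = 1
Syndrome s8…s1 = 1001 → error at position 9.
Flip position 9: 101001001010001 → 101001000010001
Read data bits from positions 3,5,6,7,9,10,11,12,13,14,15: 10100010001

10100010001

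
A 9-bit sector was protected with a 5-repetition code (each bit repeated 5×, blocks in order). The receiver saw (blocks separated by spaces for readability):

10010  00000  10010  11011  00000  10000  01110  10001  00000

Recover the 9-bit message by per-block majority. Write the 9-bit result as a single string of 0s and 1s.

Block 1 (10010): 2 ones → 0
Block 2 (00000): 0 ones → 0
Block 3 (10010): 2 ones → 0
Block 4 (11011): 4 ones → 1
Block 5 (00000): 0 ones → 0
Block 6 (10000): 1 one → 0
Block 7 (01110): 3 ones → 1
Block 8 (10001): 2 ones → 0
Block 9 (00000): 0 ones → 0

000100100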